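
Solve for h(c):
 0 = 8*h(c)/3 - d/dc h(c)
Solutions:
 h(c) = C1*exp(8*c/3)


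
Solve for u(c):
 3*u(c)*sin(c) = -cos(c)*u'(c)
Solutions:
 u(c) = C1*cos(c)^3


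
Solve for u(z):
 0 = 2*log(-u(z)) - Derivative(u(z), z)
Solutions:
 -li(-u(z)) = C1 + 2*z


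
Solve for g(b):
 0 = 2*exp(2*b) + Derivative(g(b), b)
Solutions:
 g(b) = C1 - exp(2*b)


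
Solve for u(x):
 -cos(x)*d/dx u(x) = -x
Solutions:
 u(x) = C1 + Integral(x/cos(x), x)


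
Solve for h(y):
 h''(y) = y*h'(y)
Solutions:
 h(y) = C1 + C2*erfi(sqrt(2)*y/2)


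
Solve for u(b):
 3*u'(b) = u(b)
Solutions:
 u(b) = C1*exp(b/3)


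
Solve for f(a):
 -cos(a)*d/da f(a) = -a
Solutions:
 f(a) = C1 + Integral(a/cos(a), a)


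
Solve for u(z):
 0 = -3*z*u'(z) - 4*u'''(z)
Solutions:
 u(z) = C1 + Integral(C2*airyai(-6^(1/3)*z/2) + C3*airybi(-6^(1/3)*z/2), z)


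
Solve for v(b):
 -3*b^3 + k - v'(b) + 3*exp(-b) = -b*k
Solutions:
 v(b) = C1 - 3*b^4/4 + b^2*k/2 + b*k - 3*exp(-b)


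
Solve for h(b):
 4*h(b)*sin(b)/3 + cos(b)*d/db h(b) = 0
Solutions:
 h(b) = C1*cos(b)^(4/3)


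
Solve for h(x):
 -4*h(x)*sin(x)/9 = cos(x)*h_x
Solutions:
 h(x) = C1*cos(x)^(4/9)


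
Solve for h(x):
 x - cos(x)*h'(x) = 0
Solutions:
 h(x) = C1 + Integral(x/cos(x), x)


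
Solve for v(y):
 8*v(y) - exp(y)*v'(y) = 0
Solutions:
 v(y) = C1*exp(-8*exp(-y))


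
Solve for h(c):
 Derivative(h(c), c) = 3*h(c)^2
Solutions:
 h(c) = -1/(C1 + 3*c)


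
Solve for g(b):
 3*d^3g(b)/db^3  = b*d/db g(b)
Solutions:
 g(b) = C1 + Integral(C2*airyai(3^(2/3)*b/3) + C3*airybi(3^(2/3)*b/3), b)


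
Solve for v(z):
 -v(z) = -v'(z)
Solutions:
 v(z) = C1*exp(z)


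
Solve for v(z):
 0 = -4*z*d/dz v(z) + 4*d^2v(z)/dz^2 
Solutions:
 v(z) = C1 + C2*erfi(sqrt(2)*z/2)


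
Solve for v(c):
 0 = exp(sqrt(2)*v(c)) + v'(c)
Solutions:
 v(c) = sqrt(2)*(2*log(1/(C1 + c)) - log(2))/4


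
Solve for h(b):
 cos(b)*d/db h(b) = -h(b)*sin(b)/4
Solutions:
 h(b) = C1*cos(b)^(1/4)


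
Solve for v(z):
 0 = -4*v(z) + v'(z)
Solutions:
 v(z) = C1*exp(4*z)


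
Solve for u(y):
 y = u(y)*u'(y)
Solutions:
 u(y) = -sqrt(C1 + y^2)
 u(y) = sqrt(C1 + y^2)


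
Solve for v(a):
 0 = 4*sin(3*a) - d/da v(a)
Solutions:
 v(a) = C1 - 4*cos(3*a)/3


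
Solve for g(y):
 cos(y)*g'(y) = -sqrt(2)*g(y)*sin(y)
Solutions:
 g(y) = C1*cos(y)^(sqrt(2))


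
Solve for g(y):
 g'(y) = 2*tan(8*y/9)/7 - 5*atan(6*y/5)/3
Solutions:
 g(y) = C1 - 5*y*atan(6*y/5)/3 + 25*log(36*y^2 + 25)/36 - 9*log(cos(8*y/9))/28


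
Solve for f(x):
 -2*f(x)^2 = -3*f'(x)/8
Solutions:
 f(x) = -3/(C1 + 16*x)


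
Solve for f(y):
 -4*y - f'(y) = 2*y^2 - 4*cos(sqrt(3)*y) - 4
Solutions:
 f(y) = C1 - 2*y^3/3 - 2*y^2 + 4*y + 4*sqrt(3)*sin(sqrt(3)*y)/3


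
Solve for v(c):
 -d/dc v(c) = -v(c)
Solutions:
 v(c) = C1*exp(c)


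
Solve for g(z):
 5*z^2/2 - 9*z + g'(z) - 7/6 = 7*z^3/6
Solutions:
 g(z) = C1 + 7*z^4/24 - 5*z^3/6 + 9*z^2/2 + 7*z/6


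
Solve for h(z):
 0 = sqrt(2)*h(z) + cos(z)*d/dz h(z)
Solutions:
 h(z) = C1*(sin(z) - 1)^(sqrt(2)/2)/(sin(z) + 1)^(sqrt(2)/2)


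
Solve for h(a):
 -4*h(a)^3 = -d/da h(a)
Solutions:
 h(a) = -sqrt(2)*sqrt(-1/(C1 + 4*a))/2
 h(a) = sqrt(2)*sqrt(-1/(C1 + 4*a))/2


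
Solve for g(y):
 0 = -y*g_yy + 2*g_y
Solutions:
 g(y) = C1 + C2*y^3


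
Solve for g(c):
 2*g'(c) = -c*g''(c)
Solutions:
 g(c) = C1 + C2/c


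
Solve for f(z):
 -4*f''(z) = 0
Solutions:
 f(z) = C1 + C2*z


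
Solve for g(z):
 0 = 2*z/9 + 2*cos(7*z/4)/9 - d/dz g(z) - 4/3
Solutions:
 g(z) = C1 + z^2/9 - 4*z/3 + 8*sin(7*z/4)/63


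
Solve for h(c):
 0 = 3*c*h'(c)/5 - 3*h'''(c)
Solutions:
 h(c) = C1 + Integral(C2*airyai(5^(2/3)*c/5) + C3*airybi(5^(2/3)*c/5), c)


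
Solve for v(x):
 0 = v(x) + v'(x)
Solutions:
 v(x) = C1*exp(-x)


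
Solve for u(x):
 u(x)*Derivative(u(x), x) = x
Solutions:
 u(x) = -sqrt(C1 + x^2)
 u(x) = sqrt(C1 + x^2)


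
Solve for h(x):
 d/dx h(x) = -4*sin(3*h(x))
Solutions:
 h(x) = -acos((-C1 - exp(24*x))/(C1 - exp(24*x)))/3 + 2*pi/3
 h(x) = acos((-C1 - exp(24*x))/(C1 - exp(24*x)))/3


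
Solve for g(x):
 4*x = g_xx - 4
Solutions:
 g(x) = C1 + C2*x + 2*x^3/3 + 2*x^2


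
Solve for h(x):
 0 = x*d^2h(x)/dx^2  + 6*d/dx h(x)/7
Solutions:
 h(x) = C1 + C2*x^(1/7)


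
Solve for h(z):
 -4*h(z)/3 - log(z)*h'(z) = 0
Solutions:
 h(z) = C1*exp(-4*li(z)/3)


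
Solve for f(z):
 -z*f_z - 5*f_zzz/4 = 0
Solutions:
 f(z) = C1 + Integral(C2*airyai(-10^(2/3)*z/5) + C3*airybi(-10^(2/3)*z/5), z)


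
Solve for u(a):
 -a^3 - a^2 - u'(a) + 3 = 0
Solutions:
 u(a) = C1 - a^4/4 - a^3/3 + 3*a


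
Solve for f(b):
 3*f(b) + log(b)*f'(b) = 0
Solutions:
 f(b) = C1*exp(-3*li(b))


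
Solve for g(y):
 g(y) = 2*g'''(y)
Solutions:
 g(y) = C3*exp(2^(2/3)*y/2) + (C1*sin(2^(2/3)*sqrt(3)*y/4) + C2*cos(2^(2/3)*sqrt(3)*y/4))*exp(-2^(2/3)*y/4)


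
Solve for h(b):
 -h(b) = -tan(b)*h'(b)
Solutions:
 h(b) = C1*sin(b)


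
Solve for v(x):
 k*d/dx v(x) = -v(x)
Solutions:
 v(x) = C1*exp(-x/k)


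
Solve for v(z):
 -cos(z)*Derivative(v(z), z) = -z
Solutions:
 v(z) = C1 + Integral(z/cos(z), z)


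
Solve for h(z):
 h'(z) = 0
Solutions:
 h(z) = C1


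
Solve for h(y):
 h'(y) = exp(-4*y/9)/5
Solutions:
 h(y) = C1 - 9*exp(-4*y/9)/20


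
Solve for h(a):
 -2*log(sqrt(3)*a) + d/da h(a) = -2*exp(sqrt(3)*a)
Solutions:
 h(a) = C1 + 2*a*log(a) + a*(-2 + log(3)) - 2*sqrt(3)*exp(sqrt(3)*a)/3


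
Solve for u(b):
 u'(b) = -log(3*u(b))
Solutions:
 Integral(1/(log(_y) + log(3)), (_y, u(b))) = C1 - b


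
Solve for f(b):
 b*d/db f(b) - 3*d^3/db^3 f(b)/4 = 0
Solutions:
 f(b) = C1 + Integral(C2*airyai(6^(2/3)*b/3) + C3*airybi(6^(2/3)*b/3), b)


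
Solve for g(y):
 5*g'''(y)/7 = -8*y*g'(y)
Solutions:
 g(y) = C1 + Integral(C2*airyai(-2*5^(2/3)*7^(1/3)*y/5) + C3*airybi(-2*5^(2/3)*7^(1/3)*y/5), y)


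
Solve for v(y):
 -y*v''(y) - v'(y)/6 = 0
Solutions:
 v(y) = C1 + C2*y^(5/6)


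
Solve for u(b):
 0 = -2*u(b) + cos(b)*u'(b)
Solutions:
 u(b) = C1*(sin(b) + 1)/(sin(b) - 1)


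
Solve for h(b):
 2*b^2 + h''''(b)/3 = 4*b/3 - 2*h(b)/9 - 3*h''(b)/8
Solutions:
 h(b) = -9*b^2 + 6*b + (C1*sin(2^(1/4)*3^(3/4)*b*cos(atan(sqrt(807)/27)/2)/3) + C2*cos(2^(1/4)*3^(3/4)*b*cos(atan(sqrt(807)/27)/2)/3))*exp(-2^(1/4)*3^(3/4)*b*sin(atan(sqrt(807)/27)/2)/3) + (C3*sin(2^(1/4)*3^(3/4)*b*cos(atan(sqrt(807)/27)/2)/3) + C4*cos(2^(1/4)*3^(3/4)*b*cos(atan(sqrt(807)/27)/2)/3))*exp(2^(1/4)*3^(3/4)*b*sin(atan(sqrt(807)/27)/2)/3) + 243/8


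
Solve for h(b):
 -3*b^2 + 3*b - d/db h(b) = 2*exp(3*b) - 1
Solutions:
 h(b) = C1 - b^3 + 3*b^2/2 + b - 2*exp(3*b)/3


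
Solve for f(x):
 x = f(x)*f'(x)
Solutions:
 f(x) = -sqrt(C1 + x^2)
 f(x) = sqrt(C1 + x^2)


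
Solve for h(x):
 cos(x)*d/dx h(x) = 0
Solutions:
 h(x) = C1


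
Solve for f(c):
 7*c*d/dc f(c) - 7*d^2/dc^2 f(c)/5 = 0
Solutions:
 f(c) = C1 + C2*erfi(sqrt(10)*c/2)


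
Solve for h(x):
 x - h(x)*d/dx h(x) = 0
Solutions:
 h(x) = -sqrt(C1 + x^2)
 h(x) = sqrt(C1 + x^2)


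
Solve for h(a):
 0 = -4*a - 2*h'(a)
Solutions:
 h(a) = C1 - a^2


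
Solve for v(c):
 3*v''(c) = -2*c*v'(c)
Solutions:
 v(c) = C1 + C2*erf(sqrt(3)*c/3)


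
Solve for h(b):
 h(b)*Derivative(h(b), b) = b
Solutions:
 h(b) = -sqrt(C1 + b^2)
 h(b) = sqrt(C1 + b^2)


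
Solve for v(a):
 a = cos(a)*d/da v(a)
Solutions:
 v(a) = C1 + Integral(a/cos(a), a)


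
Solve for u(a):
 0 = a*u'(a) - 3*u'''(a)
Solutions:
 u(a) = C1 + Integral(C2*airyai(3^(2/3)*a/3) + C3*airybi(3^(2/3)*a/3), a)


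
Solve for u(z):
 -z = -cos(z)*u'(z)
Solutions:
 u(z) = C1 + Integral(z/cos(z), z)


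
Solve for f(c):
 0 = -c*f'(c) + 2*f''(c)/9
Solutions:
 f(c) = C1 + C2*erfi(3*c/2)


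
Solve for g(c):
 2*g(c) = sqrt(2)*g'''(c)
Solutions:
 g(c) = C3*exp(2^(1/6)*c) + (C1*sin(2^(1/6)*sqrt(3)*c/2) + C2*cos(2^(1/6)*sqrt(3)*c/2))*exp(-2^(1/6)*c/2)


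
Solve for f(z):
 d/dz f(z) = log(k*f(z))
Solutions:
 li(k*f(z))/k = C1 + z


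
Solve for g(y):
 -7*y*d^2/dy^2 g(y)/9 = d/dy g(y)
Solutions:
 g(y) = C1 + C2/y^(2/7)


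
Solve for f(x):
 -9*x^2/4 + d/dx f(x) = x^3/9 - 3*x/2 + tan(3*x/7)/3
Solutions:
 f(x) = C1 + x^4/36 + 3*x^3/4 - 3*x^2/4 - 7*log(cos(3*x/7))/9


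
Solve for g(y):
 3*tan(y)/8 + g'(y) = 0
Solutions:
 g(y) = C1 + 3*log(cos(y))/8


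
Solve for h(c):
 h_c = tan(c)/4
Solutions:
 h(c) = C1 - log(cos(c))/4


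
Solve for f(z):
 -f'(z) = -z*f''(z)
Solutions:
 f(z) = C1 + C2*z^2


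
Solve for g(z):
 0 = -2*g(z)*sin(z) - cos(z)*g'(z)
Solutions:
 g(z) = C1*cos(z)^2


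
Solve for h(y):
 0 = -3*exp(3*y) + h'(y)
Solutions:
 h(y) = C1 + exp(3*y)


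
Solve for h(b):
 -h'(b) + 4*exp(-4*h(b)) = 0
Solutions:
 h(b) = log(-I*(C1 + 16*b)^(1/4))
 h(b) = log(I*(C1 + 16*b)^(1/4))
 h(b) = log(-(C1 + 16*b)^(1/4))
 h(b) = log(C1 + 16*b)/4


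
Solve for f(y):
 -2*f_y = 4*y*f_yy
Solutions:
 f(y) = C1 + C2*sqrt(y)


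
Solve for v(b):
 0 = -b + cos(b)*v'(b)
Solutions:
 v(b) = C1 + Integral(b/cos(b), b)


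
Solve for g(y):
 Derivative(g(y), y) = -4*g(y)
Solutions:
 g(y) = C1*exp(-4*y)


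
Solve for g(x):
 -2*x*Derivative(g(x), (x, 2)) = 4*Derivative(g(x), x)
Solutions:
 g(x) = C1 + C2/x


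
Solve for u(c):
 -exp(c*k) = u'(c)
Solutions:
 u(c) = C1 - exp(c*k)/k


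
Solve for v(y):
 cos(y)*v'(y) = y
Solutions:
 v(y) = C1 + Integral(y/cos(y), y)


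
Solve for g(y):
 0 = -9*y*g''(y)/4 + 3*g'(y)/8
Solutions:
 g(y) = C1 + C2*y^(7/6)


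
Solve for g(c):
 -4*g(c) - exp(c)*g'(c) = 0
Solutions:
 g(c) = C1*exp(4*exp(-c))


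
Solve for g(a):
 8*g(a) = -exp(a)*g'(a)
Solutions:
 g(a) = C1*exp(8*exp(-a))


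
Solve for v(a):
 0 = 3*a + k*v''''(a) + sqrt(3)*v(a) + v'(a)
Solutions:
 v(a) = C1*exp(a*Piecewise((-sqrt(-(-1/k^2)^(1/3))/2 - sqrt((-1/k^2)^(1/3) + 2/(k*sqrt(-(-1/k^2)^(1/3))))/2, Eq(sqrt(3)/k, 0)), (-sqrt(2*(sqrt(-sqrt(3)/(9*k^3) + 1/(256*k^4)) + 1/(16*k^2))^(1/3) + 2*sqrt(3)/(3*k*(sqrt(-sqrt(3)/(9*k^3) + 1/(256*k^4)) + 1/(16*k^2))^(1/3)))/2 - sqrt(-2*(sqrt(-sqrt(3)/(9*k^3) + 1/(256*k^4)) + 1/(16*k^2))^(1/3) + 2/(k*sqrt(2*(sqrt(-sqrt(3)/(9*k^3) + 1/(256*k^4)) + 1/(16*k^2))^(1/3) + 2*sqrt(3)/(3*k*(sqrt(-sqrt(3)/(9*k^3) + 1/(256*k^4)) + 1/(16*k^2))^(1/3)))) - 2*sqrt(3)/(3*k*(sqrt(-sqrt(3)/(9*k^3) + 1/(256*k^4)) + 1/(16*k^2))^(1/3)))/2, True))) + C2*exp(a*Piecewise((-sqrt(-(-1/k^2)^(1/3))/2 + sqrt((-1/k^2)^(1/3) + 2/(k*sqrt(-(-1/k^2)^(1/3))))/2, Eq(sqrt(3)/k, 0)), (-sqrt(2*(sqrt(-sqrt(3)/(9*k^3) + 1/(256*k^4)) + 1/(16*k^2))^(1/3) + 2*sqrt(3)/(3*k*(sqrt(-sqrt(3)/(9*k^3) + 1/(256*k^4)) + 1/(16*k^2))^(1/3)))/2 + sqrt(-2*(sqrt(-sqrt(3)/(9*k^3) + 1/(256*k^4)) + 1/(16*k^2))^(1/3) + 2/(k*sqrt(2*(sqrt(-sqrt(3)/(9*k^3) + 1/(256*k^4)) + 1/(16*k^2))^(1/3) + 2*sqrt(3)/(3*k*(sqrt(-sqrt(3)/(9*k^3) + 1/(256*k^4)) + 1/(16*k^2))^(1/3)))) - 2*sqrt(3)/(3*k*(sqrt(-sqrt(3)/(9*k^3) + 1/(256*k^4)) + 1/(16*k^2))^(1/3)))/2, True))) + C3*exp(a*Piecewise((sqrt(-(-1/k^2)^(1/3))/2 - sqrt((-1/k^2)^(1/3) - 2/(k*sqrt(-(-1/k^2)^(1/3))))/2, Eq(sqrt(3)/k, 0)), (sqrt(2*(sqrt(-sqrt(3)/(9*k^3) + 1/(256*k^4)) + 1/(16*k^2))^(1/3) + 2*sqrt(3)/(3*k*(sqrt(-sqrt(3)/(9*k^3) + 1/(256*k^4)) + 1/(16*k^2))^(1/3)))/2 - sqrt(-2*(sqrt(-sqrt(3)/(9*k^3) + 1/(256*k^4)) + 1/(16*k^2))^(1/3) - 2/(k*sqrt(2*(sqrt(-sqrt(3)/(9*k^3) + 1/(256*k^4)) + 1/(16*k^2))^(1/3) + 2*sqrt(3)/(3*k*(sqrt(-sqrt(3)/(9*k^3) + 1/(256*k^4)) + 1/(16*k^2))^(1/3)))) - 2*sqrt(3)/(3*k*(sqrt(-sqrt(3)/(9*k^3) + 1/(256*k^4)) + 1/(16*k^2))^(1/3)))/2, True))) + C4*exp(a*Piecewise((sqrt(-(-1/k^2)^(1/3))/2 + sqrt((-1/k^2)^(1/3) - 2/(k*sqrt(-(-1/k^2)^(1/3))))/2, Eq(sqrt(3)/k, 0)), (sqrt(2*(sqrt(-sqrt(3)/(9*k^3) + 1/(256*k^4)) + 1/(16*k^2))^(1/3) + 2*sqrt(3)/(3*k*(sqrt(-sqrt(3)/(9*k^3) + 1/(256*k^4)) + 1/(16*k^2))^(1/3)))/2 + sqrt(-2*(sqrt(-sqrt(3)/(9*k^3) + 1/(256*k^4)) + 1/(16*k^2))^(1/3) - 2/(k*sqrt(2*(sqrt(-sqrt(3)/(9*k^3) + 1/(256*k^4)) + 1/(16*k^2))^(1/3) + 2*sqrt(3)/(3*k*(sqrt(-sqrt(3)/(9*k^3) + 1/(256*k^4)) + 1/(16*k^2))^(1/3)))) - 2*sqrt(3)/(3*k*(sqrt(-sqrt(3)/(9*k^3) + 1/(256*k^4)) + 1/(16*k^2))^(1/3)))/2, True))) - sqrt(3)*a + 1


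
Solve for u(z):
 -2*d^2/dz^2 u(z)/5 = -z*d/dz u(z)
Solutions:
 u(z) = C1 + C2*erfi(sqrt(5)*z/2)


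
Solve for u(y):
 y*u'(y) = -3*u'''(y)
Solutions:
 u(y) = C1 + Integral(C2*airyai(-3^(2/3)*y/3) + C3*airybi(-3^(2/3)*y/3), y)


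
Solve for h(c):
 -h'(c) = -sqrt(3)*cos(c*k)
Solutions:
 h(c) = C1 + sqrt(3)*sin(c*k)/k


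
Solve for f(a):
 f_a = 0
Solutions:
 f(a) = C1


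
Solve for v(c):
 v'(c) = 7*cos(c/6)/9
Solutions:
 v(c) = C1 + 14*sin(c/6)/3


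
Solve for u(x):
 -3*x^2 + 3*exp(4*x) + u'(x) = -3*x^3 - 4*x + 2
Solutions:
 u(x) = C1 - 3*x^4/4 + x^3 - 2*x^2 + 2*x - 3*exp(4*x)/4


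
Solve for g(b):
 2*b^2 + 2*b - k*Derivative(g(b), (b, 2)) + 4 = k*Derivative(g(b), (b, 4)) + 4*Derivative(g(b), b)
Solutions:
 g(b) = C1 + C2*exp(b*(3^(1/3)*(sqrt(3)*sqrt(1 + 108/k^2) + 18/k)^(1/3)/6 - 3^(5/6)*I*(sqrt(3)*sqrt(1 + 108/k^2) + 18/k)^(1/3)/6 + 2/((-3^(1/3) + 3^(5/6)*I)*(sqrt(3)*sqrt(1 + 108/k^2) + 18/k)^(1/3)))) + C3*exp(b*(3^(1/3)*(sqrt(3)*sqrt(1 + 108/k^2) + 18/k)^(1/3)/6 + 3^(5/6)*I*(sqrt(3)*sqrt(1 + 108/k^2) + 18/k)^(1/3)/6 - 2/((3^(1/3) + 3^(5/6)*I)*(sqrt(3)*sqrt(1 + 108/k^2) + 18/k)^(1/3)))) + C4*exp(3^(1/3)*b*(-(sqrt(3)*sqrt(1 + 108/k^2) + 18/k)^(1/3) + 3^(1/3)/(sqrt(3)*sqrt(1 + 108/k^2) + 18/k)^(1/3))/3) + b^3/6 - b^2*k/8 + b^2/4 + b*k^2/16 - b*k/8 + b


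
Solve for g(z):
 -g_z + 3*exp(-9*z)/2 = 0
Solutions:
 g(z) = C1 - exp(-9*z)/6


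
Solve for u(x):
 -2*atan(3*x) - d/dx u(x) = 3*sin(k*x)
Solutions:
 u(x) = C1 - 2*x*atan(3*x) - 3*Piecewise((-cos(k*x)/k, Ne(k, 0)), (0, True)) + log(9*x^2 + 1)/3


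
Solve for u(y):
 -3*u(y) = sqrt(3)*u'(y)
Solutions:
 u(y) = C1*exp(-sqrt(3)*y)


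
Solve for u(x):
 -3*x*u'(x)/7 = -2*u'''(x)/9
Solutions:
 u(x) = C1 + Integral(C2*airyai(3*14^(2/3)*x/14) + C3*airybi(3*14^(2/3)*x/14), x)


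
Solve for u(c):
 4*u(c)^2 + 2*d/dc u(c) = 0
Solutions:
 u(c) = 1/(C1 + 2*c)


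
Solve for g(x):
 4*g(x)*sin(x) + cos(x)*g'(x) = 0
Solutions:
 g(x) = C1*cos(x)^4


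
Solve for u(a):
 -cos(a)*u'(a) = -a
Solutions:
 u(a) = C1 + Integral(a/cos(a), a)


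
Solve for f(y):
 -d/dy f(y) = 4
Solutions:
 f(y) = C1 - 4*y


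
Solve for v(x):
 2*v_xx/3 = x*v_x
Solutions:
 v(x) = C1 + C2*erfi(sqrt(3)*x/2)


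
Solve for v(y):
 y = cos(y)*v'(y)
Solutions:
 v(y) = C1 + Integral(y/cos(y), y)


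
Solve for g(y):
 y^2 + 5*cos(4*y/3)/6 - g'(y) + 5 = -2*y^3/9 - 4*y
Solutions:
 g(y) = C1 + y^4/18 + y^3/3 + 2*y^2 + 5*y + 5*sin(4*y/3)/8


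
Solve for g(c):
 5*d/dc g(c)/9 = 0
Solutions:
 g(c) = C1


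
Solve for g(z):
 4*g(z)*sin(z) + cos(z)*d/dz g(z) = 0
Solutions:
 g(z) = C1*cos(z)^4


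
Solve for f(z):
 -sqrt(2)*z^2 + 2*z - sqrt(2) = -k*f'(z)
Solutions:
 f(z) = C1 + sqrt(2)*z^3/(3*k) - z^2/k + sqrt(2)*z/k


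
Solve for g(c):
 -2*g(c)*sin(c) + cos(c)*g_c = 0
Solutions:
 g(c) = C1/cos(c)^2


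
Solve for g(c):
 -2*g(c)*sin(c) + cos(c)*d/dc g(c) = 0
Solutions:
 g(c) = C1/cos(c)^2


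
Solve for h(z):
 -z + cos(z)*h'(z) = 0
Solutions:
 h(z) = C1 + Integral(z/cos(z), z)


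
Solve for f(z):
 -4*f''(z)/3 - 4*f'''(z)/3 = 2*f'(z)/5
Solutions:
 f(z) = C1 + (C2*sin(sqrt(5)*z/10) + C3*cos(sqrt(5)*z/10))*exp(-z/2)


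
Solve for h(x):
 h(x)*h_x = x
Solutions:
 h(x) = -sqrt(C1 + x^2)
 h(x) = sqrt(C1 + x^2)


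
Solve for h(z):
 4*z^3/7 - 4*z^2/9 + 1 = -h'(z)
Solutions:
 h(z) = C1 - z^4/7 + 4*z^3/27 - z


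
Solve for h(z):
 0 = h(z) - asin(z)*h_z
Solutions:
 h(z) = C1*exp(Integral(1/asin(z), z))


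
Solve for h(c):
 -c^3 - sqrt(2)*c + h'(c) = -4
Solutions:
 h(c) = C1 + c^4/4 + sqrt(2)*c^2/2 - 4*c


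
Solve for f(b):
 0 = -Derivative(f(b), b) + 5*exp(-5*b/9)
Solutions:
 f(b) = C1 - 9*exp(-5*b/9)


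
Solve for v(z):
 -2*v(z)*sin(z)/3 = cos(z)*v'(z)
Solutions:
 v(z) = C1*cos(z)^(2/3)


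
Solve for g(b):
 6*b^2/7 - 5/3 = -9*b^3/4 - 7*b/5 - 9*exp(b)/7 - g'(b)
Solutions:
 g(b) = C1 - 9*b^4/16 - 2*b^3/7 - 7*b^2/10 + 5*b/3 - 9*exp(b)/7


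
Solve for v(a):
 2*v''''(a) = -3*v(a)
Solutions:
 v(a) = (C1*sin(6^(1/4)*a/2) + C2*cos(6^(1/4)*a/2))*exp(-6^(1/4)*a/2) + (C3*sin(6^(1/4)*a/2) + C4*cos(6^(1/4)*a/2))*exp(6^(1/4)*a/2)


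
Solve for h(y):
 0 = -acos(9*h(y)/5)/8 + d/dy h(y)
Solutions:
 Integral(1/acos(9*_y/5), (_y, h(y))) = C1 + y/8


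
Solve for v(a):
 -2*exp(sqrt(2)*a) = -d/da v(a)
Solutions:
 v(a) = C1 + sqrt(2)*exp(sqrt(2)*a)


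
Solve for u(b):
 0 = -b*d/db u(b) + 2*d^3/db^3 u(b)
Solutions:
 u(b) = C1 + Integral(C2*airyai(2^(2/3)*b/2) + C3*airybi(2^(2/3)*b/2), b)


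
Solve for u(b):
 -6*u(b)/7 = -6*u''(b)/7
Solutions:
 u(b) = C1*exp(-b) + C2*exp(b)


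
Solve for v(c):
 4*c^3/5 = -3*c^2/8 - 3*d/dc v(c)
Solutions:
 v(c) = C1 - c^4/15 - c^3/24


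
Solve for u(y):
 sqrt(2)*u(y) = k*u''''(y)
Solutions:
 u(y) = C1*exp(-2^(1/8)*y*(1/k)^(1/4)) + C2*exp(2^(1/8)*y*(1/k)^(1/4)) + C3*exp(-2^(1/8)*I*y*(1/k)^(1/4)) + C4*exp(2^(1/8)*I*y*(1/k)^(1/4))


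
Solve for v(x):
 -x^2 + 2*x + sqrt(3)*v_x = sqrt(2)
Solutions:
 v(x) = C1 + sqrt(3)*x^3/9 - sqrt(3)*x^2/3 + sqrt(6)*x/3


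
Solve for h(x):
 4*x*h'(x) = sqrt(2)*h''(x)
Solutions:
 h(x) = C1 + C2*erfi(2^(1/4)*x)


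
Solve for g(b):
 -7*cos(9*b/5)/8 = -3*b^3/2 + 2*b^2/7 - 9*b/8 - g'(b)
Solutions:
 g(b) = C1 - 3*b^4/8 + 2*b^3/21 - 9*b^2/16 + 35*sin(9*b/5)/72


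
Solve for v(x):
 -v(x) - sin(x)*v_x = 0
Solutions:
 v(x) = C1*sqrt(cos(x) + 1)/sqrt(cos(x) - 1)


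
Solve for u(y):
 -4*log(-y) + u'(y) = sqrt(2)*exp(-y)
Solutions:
 u(y) = C1 + 4*y*log(-y) - 4*y - sqrt(2)*exp(-y)


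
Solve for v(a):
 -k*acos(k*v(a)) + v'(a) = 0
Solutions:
 Integral(1/acos(_y*k), (_y, v(a))) = C1 + a*k


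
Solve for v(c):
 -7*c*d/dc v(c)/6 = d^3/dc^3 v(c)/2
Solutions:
 v(c) = C1 + Integral(C2*airyai(-3^(2/3)*7^(1/3)*c/3) + C3*airybi(-3^(2/3)*7^(1/3)*c/3), c)


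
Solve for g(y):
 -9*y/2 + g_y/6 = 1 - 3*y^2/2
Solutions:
 g(y) = C1 - 3*y^3 + 27*y^2/2 + 6*y


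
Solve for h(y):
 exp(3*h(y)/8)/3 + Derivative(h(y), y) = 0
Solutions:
 h(y) = 8*log((-1 - sqrt(3)*I)*(1/(C1 + y))^(1/3))
 h(y) = 8*log((-1 + sqrt(3)*I)*(1/(C1 + y))^(1/3))
 h(y) = 8*log(1/(C1 + y))/3 + 8*log(2)


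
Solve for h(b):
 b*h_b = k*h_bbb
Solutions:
 h(b) = C1 + Integral(C2*airyai(b*(1/k)^(1/3)) + C3*airybi(b*(1/k)^(1/3)), b)


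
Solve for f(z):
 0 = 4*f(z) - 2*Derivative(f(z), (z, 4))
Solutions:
 f(z) = C1*exp(-2^(1/4)*z) + C2*exp(2^(1/4)*z) + C3*sin(2^(1/4)*z) + C4*cos(2^(1/4)*z)


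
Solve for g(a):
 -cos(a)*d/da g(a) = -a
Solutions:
 g(a) = C1 + Integral(a/cos(a), a)


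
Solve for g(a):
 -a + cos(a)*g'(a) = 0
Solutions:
 g(a) = C1 + Integral(a/cos(a), a)


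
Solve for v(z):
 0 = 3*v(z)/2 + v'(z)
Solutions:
 v(z) = C1*exp(-3*z/2)


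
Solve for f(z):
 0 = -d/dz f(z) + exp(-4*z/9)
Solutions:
 f(z) = C1 - 9*exp(-4*z/9)/4


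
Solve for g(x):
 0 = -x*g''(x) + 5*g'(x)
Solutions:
 g(x) = C1 + C2*x^6


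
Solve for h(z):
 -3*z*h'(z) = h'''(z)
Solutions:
 h(z) = C1 + Integral(C2*airyai(-3^(1/3)*z) + C3*airybi(-3^(1/3)*z), z)


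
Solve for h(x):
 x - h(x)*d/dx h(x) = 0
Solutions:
 h(x) = -sqrt(C1 + x^2)
 h(x) = sqrt(C1 + x^2)


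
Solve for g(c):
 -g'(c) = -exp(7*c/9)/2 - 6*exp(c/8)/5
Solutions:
 g(c) = C1 + 9*exp(7*c/9)/14 + 48*exp(c/8)/5


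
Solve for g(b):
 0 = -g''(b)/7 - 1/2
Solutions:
 g(b) = C1 + C2*b - 7*b^2/4


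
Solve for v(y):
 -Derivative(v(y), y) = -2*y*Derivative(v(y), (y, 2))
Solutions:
 v(y) = C1 + C2*y^(3/2)


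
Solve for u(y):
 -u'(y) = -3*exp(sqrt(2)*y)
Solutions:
 u(y) = C1 + 3*sqrt(2)*exp(sqrt(2)*y)/2


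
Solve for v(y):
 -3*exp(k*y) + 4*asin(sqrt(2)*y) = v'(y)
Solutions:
 v(y) = C1 + 4*y*asin(sqrt(2)*y) + 2*sqrt(2)*sqrt(1 - 2*y^2) - 3*Piecewise((exp(k*y)/k, Ne(k, 0)), (y, True))


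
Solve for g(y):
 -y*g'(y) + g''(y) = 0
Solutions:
 g(y) = C1 + C2*erfi(sqrt(2)*y/2)


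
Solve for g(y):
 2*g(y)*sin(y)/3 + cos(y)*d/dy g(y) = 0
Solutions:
 g(y) = C1*cos(y)^(2/3)


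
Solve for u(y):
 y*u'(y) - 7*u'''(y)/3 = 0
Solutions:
 u(y) = C1 + Integral(C2*airyai(3^(1/3)*7^(2/3)*y/7) + C3*airybi(3^(1/3)*7^(2/3)*y/7), y)


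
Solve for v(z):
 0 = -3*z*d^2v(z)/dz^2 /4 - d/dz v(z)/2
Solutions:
 v(z) = C1 + C2*z^(1/3)


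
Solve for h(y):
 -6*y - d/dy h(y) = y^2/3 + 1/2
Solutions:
 h(y) = C1 - y^3/9 - 3*y^2 - y/2


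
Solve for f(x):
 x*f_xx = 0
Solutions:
 f(x) = C1 + C2*x


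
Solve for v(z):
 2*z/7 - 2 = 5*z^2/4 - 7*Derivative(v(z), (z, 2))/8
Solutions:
 v(z) = C1 + C2*z + 5*z^4/42 - 8*z^3/147 + 8*z^2/7


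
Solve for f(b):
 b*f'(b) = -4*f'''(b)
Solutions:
 f(b) = C1 + Integral(C2*airyai(-2^(1/3)*b/2) + C3*airybi(-2^(1/3)*b/2), b)


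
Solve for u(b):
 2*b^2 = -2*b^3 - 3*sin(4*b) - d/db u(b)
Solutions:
 u(b) = C1 - b^4/2 - 2*b^3/3 + 3*cos(4*b)/4


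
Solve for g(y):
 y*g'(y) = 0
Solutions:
 g(y) = C1


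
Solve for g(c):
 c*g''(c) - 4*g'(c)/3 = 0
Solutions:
 g(c) = C1 + C2*c^(7/3)


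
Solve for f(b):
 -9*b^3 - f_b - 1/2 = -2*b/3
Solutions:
 f(b) = C1 - 9*b^4/4 + b^2/3 - b/2


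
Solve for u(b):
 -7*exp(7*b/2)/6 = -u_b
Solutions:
 u(b) = C1 + exp(7*b/2)/3


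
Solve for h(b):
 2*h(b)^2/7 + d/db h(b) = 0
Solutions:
 h(b) = 7/(C1 + 2*b)


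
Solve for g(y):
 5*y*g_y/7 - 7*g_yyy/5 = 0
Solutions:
 g(y) = C1 + Integral(C2*airyai(5^(2/3)*7^(1/3)*y/7) + C3*airybi(5^(2/3)*7^(1/3)*y/7), y)


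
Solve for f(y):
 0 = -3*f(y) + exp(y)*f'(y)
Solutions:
 f(y) = C1*exp(-3*exp(-y))


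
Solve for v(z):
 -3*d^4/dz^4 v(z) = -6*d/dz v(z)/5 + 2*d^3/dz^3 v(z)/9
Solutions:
 v(z) = C1 + C2*exp(-z*(20*5^(1/3)/(729*sqrt(531361) + 531401)^(1/3) + 20 + 5^(2/3)*(729*sqrt(531361) + 531401)^(1/3))/810)*sin(sqrt(3)*5^(1/3)*z*(-5^(1/3)*(729*sqrt(531361) + 531401)^(1/3) + 20/(729*sqrt(531361) + 531401)^(1/3))/810) + C3*exp(-z*(20*5^(1/3)/(729*sqrt(531361) + 531401)^(1/3) + 20 + 5^(2/3)*(729*sqrt(531361) + 531401)^(1/3))/810)*cos(sqrt(3)*5^(1/3)*z*(-5^(1/3)*(729*sqrt(531361) + 531401)^(1/3) + 20/(729*sqrt(531361) + 531401)^(1/3))/810) + C4*exp(z*(-10 + 20*5^(1/3)/(729*sqrt(531361) + 531401)^(1/3) + 5^(2/3)*(729*sqrt(531361) + 531401)^(1/3))/405)


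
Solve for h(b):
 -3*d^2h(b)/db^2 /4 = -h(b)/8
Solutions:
 h(b) = C1*exp(-sqrt(6)*b/6) + C2*exp(sqrt(6)*b/6)


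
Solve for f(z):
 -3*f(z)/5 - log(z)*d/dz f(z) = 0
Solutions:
 f(z) = C1*exp(-3*li(z)/5)


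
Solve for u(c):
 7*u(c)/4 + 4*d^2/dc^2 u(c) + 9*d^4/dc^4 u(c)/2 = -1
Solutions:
 u(c) = (C1*sin(2^(3/4)*sqrt(3)*7^(1/4)*c*cos(atan(sqrt(62)/8)/2)/6) + C2*cos(2^(3/4)*sqrt(3)*7^(1/4)*c*cos(atan(sqrt(62)/8)/2)/6))*exp(-2^(3/4)*sqrt(3)*7^(1/4)*c*sin(atan(sqrt(62)/8)/2)/6) + (C3*sin(2^(3/4)*sqrt(3)*7^(1/4)*c*cos(atan(sqrt(62)/8)/2)/6) + C4*cos(2^(3/4)*sqrt(3)*7^(1/4)*c*cos(atan(sqrt(62)/8)/2)/6))*exp(2^(3/4)*sqrt(3)*7^(1/4)*c*sin(atan(sqrt(62)/8)/2)/6) - 4/7


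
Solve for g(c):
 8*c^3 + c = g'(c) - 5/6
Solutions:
 g(c) = C1 + 2*c^4 + c^2/2 + 5*c/6


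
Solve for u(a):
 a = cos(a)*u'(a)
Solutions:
 u(a) = C1 + Integral(a/cos(a), a)


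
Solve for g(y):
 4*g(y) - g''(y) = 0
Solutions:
 g(y) = C1*exp(-2*y) + C2*exp(2*y)


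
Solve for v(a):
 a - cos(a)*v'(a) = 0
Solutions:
 v(a) = C1 + Integral(a/cos(a), a)


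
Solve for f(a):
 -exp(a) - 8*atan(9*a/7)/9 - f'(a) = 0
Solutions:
 f(a) = C1 - 8*a*atan(9*a/7)/9 - exp(a) + 28*log(81*a^2 + 49)/81


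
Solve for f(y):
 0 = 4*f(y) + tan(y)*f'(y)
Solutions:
 f(y) = C1/sin(y)^4


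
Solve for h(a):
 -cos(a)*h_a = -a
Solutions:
 h(a) = C1 + Integral(a/cos(a), a)


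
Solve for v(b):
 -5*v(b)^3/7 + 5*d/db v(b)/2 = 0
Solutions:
 v(b) = -sqrt(14)*sqrt(-1/(C1 + 2*b))/2
 v(b) = sqrt(14)*sqrt(-1/(C1 + 2*b))/2


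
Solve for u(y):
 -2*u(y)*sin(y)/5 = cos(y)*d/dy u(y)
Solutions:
 u(y) = C1*cos(y)^(2/5)


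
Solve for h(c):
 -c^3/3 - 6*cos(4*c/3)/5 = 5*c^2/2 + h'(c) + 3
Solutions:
 h(c) = C1 - c^4/12 - 5*c^3/6 - 3*c - 9*sin(4*c/3)/10


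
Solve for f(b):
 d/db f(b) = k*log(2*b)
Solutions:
 f(b) = C1 + b*k*log(b) - b*k + b*k*log(2)


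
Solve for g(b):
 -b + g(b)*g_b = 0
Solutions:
 g(b) = -sqrt(C1 + b^2)
 g(b) = sqrt(C1 + b^2)


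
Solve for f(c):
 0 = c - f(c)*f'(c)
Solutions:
 f(c) = -sqrt(C1 + c^2)
 f(c) = sqrt(C1 + c^2)


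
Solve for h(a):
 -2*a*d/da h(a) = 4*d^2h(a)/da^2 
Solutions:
 h(a) = C1 + C2*erf(a/2)


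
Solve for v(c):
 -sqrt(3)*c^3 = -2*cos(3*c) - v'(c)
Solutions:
 v(c) = C1 + sqrt(3)*c^4/4 - 2*sin(3*c)/3


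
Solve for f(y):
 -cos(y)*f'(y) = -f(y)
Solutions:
 f(y) = C1*sqrt(sin(y) + 1)/sqrt(sin(y) - 1)


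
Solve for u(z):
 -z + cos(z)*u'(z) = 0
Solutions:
 u(z) = C1 + Integral(z/cos(z), z)


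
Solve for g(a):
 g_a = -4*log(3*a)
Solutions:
 g(a) = C1 - 4*a*log(a) - a*log(81) + 4*a


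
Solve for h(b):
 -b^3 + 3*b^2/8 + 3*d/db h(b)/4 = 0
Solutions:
 h(b) = C1 + b^4/3 - b^3/6


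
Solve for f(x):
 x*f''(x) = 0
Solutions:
 f(x) = C1 + C2*x


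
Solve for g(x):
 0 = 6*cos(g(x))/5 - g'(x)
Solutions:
 -6*x/5 - log(sin(g(x)) - 1)/2 + log(sin(g(x)) + 1)/2 = C1


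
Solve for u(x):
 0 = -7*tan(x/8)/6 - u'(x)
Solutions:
 u(x) = C1 + 28*log(cos(x/8))/3


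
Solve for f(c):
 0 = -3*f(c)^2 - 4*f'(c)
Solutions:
 f(c) = 4/(C1 + 3*c)


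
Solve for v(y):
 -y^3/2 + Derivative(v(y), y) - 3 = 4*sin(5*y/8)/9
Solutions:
 v(y) = C1 + y^4/8 + 3*y - 32*cos(5*y/8)/45


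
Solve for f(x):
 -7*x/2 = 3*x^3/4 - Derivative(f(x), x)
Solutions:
 f(x) = C1 + 3*x^4/16 + 7*x^2/4


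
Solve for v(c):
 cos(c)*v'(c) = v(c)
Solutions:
 v(c) = C1*sqrt(sin(c) + 1)/sqrt(sin(c) - 1)


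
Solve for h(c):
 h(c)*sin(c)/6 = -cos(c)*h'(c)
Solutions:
 h(c) = C1*cos(c)^(1/6)


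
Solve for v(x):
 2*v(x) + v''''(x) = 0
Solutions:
 v(x) = (C1*sin(2^(3/4)*x/2) + C2*cos(2^(3/4)*x/2))*exp(-2^(3/4)*x/2) + (C3*sin(2^(3/4)*x/2) + C4*cos(2^(3/4)*x/2))*exp(2^(3/4)*x/2)


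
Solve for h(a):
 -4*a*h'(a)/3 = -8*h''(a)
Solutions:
 h(a) = C1 + C2*erfi(sqrt(3)*a/6)


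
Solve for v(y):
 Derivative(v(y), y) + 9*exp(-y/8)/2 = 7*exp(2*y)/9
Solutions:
 v(y) = C1 + 7*exp(2*y)/18 + 36*exp(-y/8)


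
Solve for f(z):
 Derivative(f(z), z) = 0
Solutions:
 f(z) = C1


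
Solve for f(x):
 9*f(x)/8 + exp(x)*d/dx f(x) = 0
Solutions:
 f(x) = C1*exp(9*exp(-x)/8)


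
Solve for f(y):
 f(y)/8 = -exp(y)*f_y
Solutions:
 f(y) = C1*exp(exp(-y)/8)


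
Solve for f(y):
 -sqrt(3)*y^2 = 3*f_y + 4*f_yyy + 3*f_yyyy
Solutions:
 f(y) = C1 + C2*exp(y*(-16 + 32*2^(1/3)/(27*sqrt(985) + 857)^(1/3) + 2^(2/3)*(27*sqrt(985) + 857)^(1/3))/36)*sin(2^(1/3)*sqrt(3)*y*(-2^(1/3)*(27*sqrt(985) + 857)^(1/3) + 32/(27*sqrt(985) + 857)^(1/3))/36) + C3*exp(y*(-16 + 32*2^(1/3)/(27*sqrt(985) + 857)^(1/3) + 2^(2/3)*(27*sqrt(985) + 857)^(1/3))/36)*cos(2^(1/3)*sqrt(3)*y*(-2^(1/3)*(27*sqrt(985) + 857)^(1/3) + 32/(27*sqrt(985) + 857)^(1/3))/36) + C4*exp(-y*(32*2^(1/3)/(27*sqrt(985) + 857)^(1/3) + 8 + 2^(2/3)*(27*sqrt(985) + 857)^(1/3))/18) - sqrt(3)*y^3/9 + 8*sqrt(3)*y/9


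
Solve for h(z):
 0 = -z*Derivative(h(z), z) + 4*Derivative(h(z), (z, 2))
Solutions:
 h(z) = C1 + C2*erfi(sqrt(2)*z/4)


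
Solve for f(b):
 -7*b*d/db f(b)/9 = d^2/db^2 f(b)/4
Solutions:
 f(b) = C1 + C2*erf(sqrt(14)*b/3)


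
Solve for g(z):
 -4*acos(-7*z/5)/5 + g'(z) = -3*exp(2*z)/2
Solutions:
 g(z) = C1 + 4*z*acos(-7*z/5)/5 + 4*sqrt(25 - 49*z^2)/35 - 3*exp(2*z)/4


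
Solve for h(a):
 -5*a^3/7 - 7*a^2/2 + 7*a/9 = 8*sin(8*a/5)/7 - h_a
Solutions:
 h(a) = C1 + 5*a^4/28 + 7*a^3/6 - 7*a^2/18 - 5*cos(8*a/5)/7


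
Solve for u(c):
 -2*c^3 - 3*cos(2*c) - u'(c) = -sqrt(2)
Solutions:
 u(c) = C1 - c^4/2 + sqrt(2)*c - 3*sin(2*c)/2


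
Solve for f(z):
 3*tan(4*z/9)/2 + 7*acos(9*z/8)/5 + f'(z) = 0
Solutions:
 f(z) = C1 - 7*z*acos(9*z/8)/5 + 7*sqrt(64 - 81*z^2)/45 + 27*log(cos(4*z/9))/8


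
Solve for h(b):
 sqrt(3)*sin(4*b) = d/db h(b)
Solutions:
 h(b) = C1 - sqrt(3)*cos(4*b)/4


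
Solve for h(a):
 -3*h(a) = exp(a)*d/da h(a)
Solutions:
 h(a) = C1*exp(3*exp(-a))


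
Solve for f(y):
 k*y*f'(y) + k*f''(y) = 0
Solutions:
 f(y) = C1 + C2*erf(sqrt(2)*y/2)


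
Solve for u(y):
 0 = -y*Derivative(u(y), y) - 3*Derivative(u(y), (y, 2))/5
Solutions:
 u(y) = C1 + C2*erf(sqrt(30)*y/6)


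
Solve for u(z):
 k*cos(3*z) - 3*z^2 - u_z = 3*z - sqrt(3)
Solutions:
 u(z) = C1 + k*sin(3*z)/3 - z^3 - 3*z^2/2 + sqrt(3)*z


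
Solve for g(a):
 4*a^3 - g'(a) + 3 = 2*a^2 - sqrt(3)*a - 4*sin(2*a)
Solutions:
 g(a) = C1 + a^4 - 2*a^3/3 + sqrt(3)*a^2/2 + 3*a - 2*cos(2*a)


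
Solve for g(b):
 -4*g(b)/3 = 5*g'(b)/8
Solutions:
 g(b) = C1*exp(-32*b/15)


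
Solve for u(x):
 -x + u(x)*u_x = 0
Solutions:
 u(x) = -sqrt(C1 + x^2)
 u(x) = sqrt(C1 + x^2)


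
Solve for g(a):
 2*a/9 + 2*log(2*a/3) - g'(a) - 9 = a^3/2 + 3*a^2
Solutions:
 g(a) = C1 - a^4/8 - a^3 + a^2/9 + 2*a*log(a) - 11*a + a*log(4/9)


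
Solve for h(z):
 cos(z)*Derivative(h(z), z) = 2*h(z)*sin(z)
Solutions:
 h(z) = C1/cos(z)^2


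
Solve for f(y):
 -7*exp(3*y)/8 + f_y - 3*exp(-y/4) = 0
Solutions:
 f(y) = C1 + 7*exp(3*y)/24 - 12*exp(-y/4)


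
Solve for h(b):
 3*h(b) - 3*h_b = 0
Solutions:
 h(b) = C1*exp(b)


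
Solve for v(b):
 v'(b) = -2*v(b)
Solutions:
 v(b) = C1*exp(-2*b)


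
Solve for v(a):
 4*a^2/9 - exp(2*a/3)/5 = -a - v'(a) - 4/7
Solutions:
 v(a) = C1 - 4*a^3/27 - a^2/2 - 4*a/7 + 3*exp(2*a/3)/10


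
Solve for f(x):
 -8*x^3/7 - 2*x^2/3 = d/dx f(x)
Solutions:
 f(x) = C1 - 2*x^4/7 - 2*x^3/9


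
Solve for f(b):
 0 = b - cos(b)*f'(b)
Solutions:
 f(b) = C1 + Integral(b/cos(b), b)


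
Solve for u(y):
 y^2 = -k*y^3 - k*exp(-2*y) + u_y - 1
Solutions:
 u(y) = C1 + k*y^4/4 - k*exp(-2*y)/2 + y^3/3 + y


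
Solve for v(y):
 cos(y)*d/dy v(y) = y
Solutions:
 v(y) = C1 + Integral(y/cos(y), y)


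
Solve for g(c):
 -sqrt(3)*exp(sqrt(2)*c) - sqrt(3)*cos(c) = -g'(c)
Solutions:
 g(c) = C1 + sqrt(6)*exp(sqrt(2)*c)/2 + sqrt(3)*sin(c)


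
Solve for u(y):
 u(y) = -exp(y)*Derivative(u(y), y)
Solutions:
 u(y) = C1*exp(exp(-y))


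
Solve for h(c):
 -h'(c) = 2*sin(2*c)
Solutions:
 h(c) = C1 + cos(2*c)


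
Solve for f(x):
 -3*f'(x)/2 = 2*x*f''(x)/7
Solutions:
 f(x) = C1 + C2/x^(17/4)


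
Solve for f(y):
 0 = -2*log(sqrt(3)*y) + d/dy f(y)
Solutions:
 f(y) = C1 + 2*y*log(y) - 2*y + y*log(3)


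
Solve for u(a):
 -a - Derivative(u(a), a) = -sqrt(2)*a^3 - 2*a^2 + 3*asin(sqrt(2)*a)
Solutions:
 u(a) = C1 + sqrt(2)*a^4/4 + 2*a^3/3 - a^2/2 - 3*a*asin(sqrt(2)*a) - 3*sqrt(2)*sqrt(1 - 2*a^2)/2


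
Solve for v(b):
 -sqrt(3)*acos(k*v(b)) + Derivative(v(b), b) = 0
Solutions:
 Integral(1/acos(_y*k), (_y, v(b))) = C1 + sqrt(3)*b


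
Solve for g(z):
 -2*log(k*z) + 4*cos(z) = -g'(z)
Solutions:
 g(z) = C1 + 2*z*log(k*z) - 2*z - 4*sin(z)


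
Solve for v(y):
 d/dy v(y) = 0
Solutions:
 v(y) = C1


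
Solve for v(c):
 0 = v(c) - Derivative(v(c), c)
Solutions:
 v(c) = C1*exp(c)


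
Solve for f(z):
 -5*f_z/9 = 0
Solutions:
 f(z) = C1


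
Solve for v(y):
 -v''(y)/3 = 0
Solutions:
 v(y) = C1 + C2*y


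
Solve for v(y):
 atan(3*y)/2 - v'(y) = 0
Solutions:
 v(y) = C1 + y*atan(3*y)/2 - log(9*y^2 + 1)/12


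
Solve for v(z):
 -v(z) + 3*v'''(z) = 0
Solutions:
 v(z) = C3*exp(3^(2/3)*z/3) + (C1*sin(3^(1/6)*z/2) + C2*cos(3^(1/6)*z/2))*exp(-3^(2/3)*z/6)


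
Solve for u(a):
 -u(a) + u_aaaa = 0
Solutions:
 u(a) = C1*exp(-a) + C2*exp(a) + C3*sin(a) + C4*cos(a)


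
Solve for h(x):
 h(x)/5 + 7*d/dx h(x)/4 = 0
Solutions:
 h(x) = C1*exp(-4*x/35)


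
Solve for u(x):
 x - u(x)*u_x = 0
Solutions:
 u(x) = -sqrt(C1 + x^2)
 u(x) = sqrt(C1 + x^2)


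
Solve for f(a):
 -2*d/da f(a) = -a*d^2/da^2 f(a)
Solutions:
 f(a) = C1 + C2*a^3


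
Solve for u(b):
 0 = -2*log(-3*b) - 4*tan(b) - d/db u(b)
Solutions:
 u(b) = C1 - 2*b*log(-b) - 2*b*log(3) + 2*b + 4*log(cos(b))


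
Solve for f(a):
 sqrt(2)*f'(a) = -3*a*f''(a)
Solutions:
 f(a) = C1 + C2*a^(1 - sqrt(2)/3)


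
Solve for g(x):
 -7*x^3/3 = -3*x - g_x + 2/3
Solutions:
 g(x) = C1 + 7*x^4/12 - 3*x^2/2 + 2*x/3


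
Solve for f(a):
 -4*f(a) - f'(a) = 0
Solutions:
 f(a) = C1*exp(-4*a)


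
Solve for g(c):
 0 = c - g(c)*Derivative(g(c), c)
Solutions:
 g(c) = -sqrt(C1 + c^2)
 g(c) = sqrt(C1 + c^2)


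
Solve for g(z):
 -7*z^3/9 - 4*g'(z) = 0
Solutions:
 g(z) = C1 - 7*z^4/144


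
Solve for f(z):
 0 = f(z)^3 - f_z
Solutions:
 f(z) = -sqrt(2)*sqrt(-1/(C1 + z))/2
 f(z) = sqrt(2)*sqrt(-1/(C1 + z))/2


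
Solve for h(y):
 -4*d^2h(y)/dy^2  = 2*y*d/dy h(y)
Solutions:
 h(y) = C1 + C2*erf(y/2)


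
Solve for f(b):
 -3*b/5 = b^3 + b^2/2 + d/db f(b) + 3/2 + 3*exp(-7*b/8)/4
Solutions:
 f(b) = C1 - b^4/4 - b^3/6 - 3*b^2/10 - 3*b/2 + 6*exp(-7*b/8)/7


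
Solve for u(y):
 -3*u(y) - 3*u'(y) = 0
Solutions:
 u(y) = C1*exp(-y)


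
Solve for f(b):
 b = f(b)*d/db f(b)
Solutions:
 f(b) = -sqrt(C1 + b^2)
 f(b) = sqrt(C1 + b^2)


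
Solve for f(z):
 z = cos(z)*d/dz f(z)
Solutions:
 f(z) = C1 + Integral(z/cos(z), z)


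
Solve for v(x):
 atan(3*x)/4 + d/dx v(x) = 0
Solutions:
 v(x) = C1 - x*atan(3*x)/4 + log(9*x^2 + 1)/24


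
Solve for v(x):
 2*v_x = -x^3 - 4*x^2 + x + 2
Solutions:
 v(x) = C1 - x^4/8 - 2*x^3/3 + x^2/4 + x


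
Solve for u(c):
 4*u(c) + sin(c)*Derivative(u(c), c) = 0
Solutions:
 u(c) = C1*(cos(c)^2 + 2*cos(c) + 1)/(cos(c)^2 - 2*cos(c) + 1)


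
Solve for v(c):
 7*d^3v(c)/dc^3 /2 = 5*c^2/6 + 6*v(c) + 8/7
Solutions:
 v(c) = C3*exp(12^(1/3)*7^(2/3)*c/7) - 5*c^2/36 + (C1*sin(14^(2/3)*3^(5/6)*c/14) + C2*cos(14^(2/3)*3^(5/6)*c/14))*exp(-12^(1/3)*7^(2/3)*c/14) - 4/21


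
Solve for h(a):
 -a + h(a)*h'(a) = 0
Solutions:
 h(a) = -sqrt(C1 + a^2)
 h(a) = sqrt(C1 + a^2)


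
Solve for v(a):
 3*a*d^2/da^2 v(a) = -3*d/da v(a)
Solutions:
 v(a) = C1 + C2*log(a)


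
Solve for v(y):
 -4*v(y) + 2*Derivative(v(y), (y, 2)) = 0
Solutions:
 v(y) = C1*exp(-sqrt(2)*y) + C2*exp(sqrt(2)*y)


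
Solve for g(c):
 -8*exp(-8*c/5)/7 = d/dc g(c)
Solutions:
 g(c) = C1 + 5*exp(-8*c/5)/7


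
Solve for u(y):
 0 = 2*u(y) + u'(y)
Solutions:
 u(y) = C1*exp(-2*y)


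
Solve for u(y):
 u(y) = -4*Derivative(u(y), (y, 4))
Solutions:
 u(y) = (C1*sin(y/2) + C2*cos(y/2))*exp(-y/2) + (C3*sin(y/2) + C4*cos(y/2))*exp(y/2)


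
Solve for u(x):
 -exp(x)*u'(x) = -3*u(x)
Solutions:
 u(x) = C1*exp(-3*exp(-x))


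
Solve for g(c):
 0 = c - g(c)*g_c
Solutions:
 g(c) = -sqrt(C1 + c^2)
 g(c) = sqrt(C1 + c^2)


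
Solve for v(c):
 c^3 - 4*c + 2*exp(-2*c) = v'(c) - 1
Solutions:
 v(c) = C1 + c^4/4 - 2*c^2 + c - exp(-2*c)


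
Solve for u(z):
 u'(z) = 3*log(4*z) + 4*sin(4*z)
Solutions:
 u(z) = C1 + 3*z*log(z) - 3*z + 6*z*log(2) - cos(4*z)


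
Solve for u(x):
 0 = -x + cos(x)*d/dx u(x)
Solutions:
 u(x) = C1 + Integral(x/cos(x), x)


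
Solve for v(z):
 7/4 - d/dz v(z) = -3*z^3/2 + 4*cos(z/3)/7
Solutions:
 v(z) = C1 + 3*z^4/8 + 7*z/4 - 12*sin(z/3)/7


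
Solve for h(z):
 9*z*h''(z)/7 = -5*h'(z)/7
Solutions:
 h(z) = C1 + C2*z^(4/9)


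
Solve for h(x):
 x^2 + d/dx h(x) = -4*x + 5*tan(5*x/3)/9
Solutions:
 h(x) = C1 - x^3/3 - 2*x^2 - log(cos(5*x/3))/3


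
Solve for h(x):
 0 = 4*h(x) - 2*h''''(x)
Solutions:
 h(x) = C1*exp(-2^(1/4)*x) + C2*exp(2^(1/4)*x) + C3*sin(2^(1/4)*x) + C4*cos(2^(1/4)*x)


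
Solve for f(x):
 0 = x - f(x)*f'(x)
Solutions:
 f(x) = -sqrt(C1 + x^2)
 f(x) = sqrt(C1 + x^2)


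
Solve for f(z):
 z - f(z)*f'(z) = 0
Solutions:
 f(z) = -sqrt(C1 + z^2)
 f(z) = sqrt(C1 + z^2)


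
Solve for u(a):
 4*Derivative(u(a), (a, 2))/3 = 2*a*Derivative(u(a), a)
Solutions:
 u(a) = C1 + C2*erfi(sqrt(3)*a/2)


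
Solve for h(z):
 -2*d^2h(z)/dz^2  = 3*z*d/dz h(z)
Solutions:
 h(z) = C1 + C2*erf(sqrt(3)*z/2)


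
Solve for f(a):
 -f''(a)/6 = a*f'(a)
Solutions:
 f(a) = C1 + C2*erf(sqrt(3)*a)


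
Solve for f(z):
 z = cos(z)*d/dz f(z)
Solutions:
 f(z) = C1 + Integral(z/cos(z), z)


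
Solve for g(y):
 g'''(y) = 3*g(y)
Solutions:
 g(y) = C3*exp(3^(1/3)*y) + (C1*sin(3^(5/6)*y/2) + C2*cos(3^(5/6)*y/2))*exp(-3^(1/3)*y/2)


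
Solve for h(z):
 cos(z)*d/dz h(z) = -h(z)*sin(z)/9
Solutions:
 h(z) = C1*cos(z)^(1/9)


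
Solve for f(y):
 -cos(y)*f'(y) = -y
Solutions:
 f(y) = C1 + Integral(y/cos(y), y)


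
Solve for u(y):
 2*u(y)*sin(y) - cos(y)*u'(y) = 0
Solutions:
 u(y) = C1/cos(y)^2


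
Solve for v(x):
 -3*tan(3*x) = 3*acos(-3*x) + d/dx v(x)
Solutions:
 v(x) = C1 - 3*x*acos(-3*x) - sqrt(1 - 9*x^2) + log(cos(3*x))


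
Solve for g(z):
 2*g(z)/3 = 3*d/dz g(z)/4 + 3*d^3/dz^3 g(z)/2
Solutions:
 g(z) = C1*exp(6^(1/3)*z*(-(8 + sqrt(70))^(1/3) + 6^(1/3)/(8 + sqrt(70))^(1/3))/12)*sin(2^(1/3)*3^(1/6)*z*(3*2^(1/3)/(8 + sqrt(70))^(1/3) + 3^(2/3)*(8 + sqrt(70))^(1/3))/12) + C2*exp(6^(1/3)*z*(-(8 + sqrt(70))^(1/3) + 6^(1/3)/(8 + sqrt(70))^(1/3))/12)*cos(2^(1/3)*3^(1/6)*z*(3*2^(1/3)/(8 + sqrt(70))^(1/3) + 3^(2/3)*(8 + sqrt(70))^(1/3))/12) + C3*exp(-6^(1/3)*z*(-(8 + sqrt(70))^(1/3) + 6^(1/3)/(8 + sqrt(70))^(1/3))/6)


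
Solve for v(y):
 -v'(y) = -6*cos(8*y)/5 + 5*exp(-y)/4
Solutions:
 v(y) = C1 + 3*sin(8*y)/20 + 5*exp(-y)/4


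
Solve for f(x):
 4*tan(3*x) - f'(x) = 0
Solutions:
 f(x) = C1 - 4*log(cos(3*x))/3


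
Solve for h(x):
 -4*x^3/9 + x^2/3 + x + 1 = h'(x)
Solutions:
 h(x) = C1 - x^4/9 + x^3/9 + x^2/2 + x


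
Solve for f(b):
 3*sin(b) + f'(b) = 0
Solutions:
 f(b) = C1 + 3*cos(b)


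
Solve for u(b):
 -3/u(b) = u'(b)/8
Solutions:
 u(b) = -sqrt(C1 - 48*b)
 u(b) = sqrt(C1 - 48*b)


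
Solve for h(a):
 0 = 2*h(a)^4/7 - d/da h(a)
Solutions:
 h(a) = 7^(1/3)*(-1/(C1 + 6*a))^(1/3)
 h(a) = 7^(1/3)*(-1/(C1 + 2*a))^(1/3)*(-3^(2/3) - 3*3^(1/6)*I)/6
 h(a) = 7^(1/3)*(-1/(C1 + 2*a))^(1/3)*(-3^(2/3) + 3*3^(1/6)*I)/6


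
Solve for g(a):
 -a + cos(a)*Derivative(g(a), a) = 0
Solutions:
 g(a) = C1 + Integral(a/cos(a), a)


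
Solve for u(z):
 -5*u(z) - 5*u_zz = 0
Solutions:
 u(z) = C1*sin(z) + C2*cos(z)


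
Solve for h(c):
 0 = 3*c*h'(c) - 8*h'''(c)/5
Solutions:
 h(c) = C1 + Integral(C2*airyai(15^(1/3)*c/2) + C3*airybi(15^(1/3)*c/2), c)


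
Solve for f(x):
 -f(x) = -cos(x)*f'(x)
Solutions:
 f(x) = C1*sqrt(sin(x) + 1)/sqrt(sin(x) - 1)


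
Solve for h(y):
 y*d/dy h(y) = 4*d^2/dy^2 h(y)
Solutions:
 h(y) = C1 + C2*erfi(sqrt(2)*y/4)


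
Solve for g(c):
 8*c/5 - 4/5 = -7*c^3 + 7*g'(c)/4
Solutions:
 g(c) = C1 + c^4 + 16*c^2/35 - 16*c/35


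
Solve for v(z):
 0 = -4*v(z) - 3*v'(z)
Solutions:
 v(z) = C1*exp(-4*z/3)


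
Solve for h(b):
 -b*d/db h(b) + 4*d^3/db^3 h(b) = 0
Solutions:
 h(b) = C1 + Integral(C2*airyai(2^(1/3)*b/2) + C3*airybi(2^(1/3)*b/2), b)


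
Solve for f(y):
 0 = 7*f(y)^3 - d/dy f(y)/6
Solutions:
 f(y) = -sqrt(2)*sqrt(-1/(C1 + 42*y))/2
 f(y) = sqrt(2)*sqrt(-1/(C1 + 42*y))/2
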